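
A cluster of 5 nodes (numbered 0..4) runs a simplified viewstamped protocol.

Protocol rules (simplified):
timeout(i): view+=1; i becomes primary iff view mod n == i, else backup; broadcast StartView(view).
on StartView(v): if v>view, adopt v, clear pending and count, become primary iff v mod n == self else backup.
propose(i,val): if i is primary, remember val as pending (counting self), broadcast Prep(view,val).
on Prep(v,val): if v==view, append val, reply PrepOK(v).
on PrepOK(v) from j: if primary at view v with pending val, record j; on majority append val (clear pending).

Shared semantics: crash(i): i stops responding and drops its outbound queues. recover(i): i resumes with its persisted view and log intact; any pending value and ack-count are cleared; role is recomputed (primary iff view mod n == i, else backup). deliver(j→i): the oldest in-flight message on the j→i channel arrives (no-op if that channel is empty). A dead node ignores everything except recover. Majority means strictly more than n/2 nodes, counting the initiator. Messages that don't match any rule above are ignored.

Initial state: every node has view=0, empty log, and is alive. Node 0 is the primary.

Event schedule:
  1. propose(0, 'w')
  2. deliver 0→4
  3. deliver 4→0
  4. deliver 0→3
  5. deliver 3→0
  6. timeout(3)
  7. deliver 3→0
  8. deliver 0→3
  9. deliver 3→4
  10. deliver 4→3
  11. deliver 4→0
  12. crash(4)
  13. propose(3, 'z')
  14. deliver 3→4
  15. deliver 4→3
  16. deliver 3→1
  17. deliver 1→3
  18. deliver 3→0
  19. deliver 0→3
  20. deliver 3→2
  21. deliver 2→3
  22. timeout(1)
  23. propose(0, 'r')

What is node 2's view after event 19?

after 1 — propose(0,'w'): ·
after 2 — deliver 0→4: n4:back/v0/[w]
after 3 — deliver 4→0: ·
after 4 — deliver 0→3: n3:back/v0/[w]
after 5 — deliver 3→0: n0:prim/v0/[w]
after 6 — timeout(3): n3:back/v1/[w]
after 7 — deliver 3→0: n0:back/v1/[w]
after 8 — deliver 0→3: ·
after 9 — deliver 3→4: n4:back/v1/[w]
after 10 — deliver 4→3: ·
after 11 — deliver 4→0: ·
after 12 — crash(4): n4:✗back/v1/[w]
after 13 — propose(3,'z'): ·
after 14 — deliver 3→4: ·
after 15 — deliver 4→3: ·
after 16 — deliver 3→1: n1:prim/v1/[-]
after 17 — deliver 1→3: ·
after 18 — deliver 3→0: ·
after 19 — deliver 0→3: ·

0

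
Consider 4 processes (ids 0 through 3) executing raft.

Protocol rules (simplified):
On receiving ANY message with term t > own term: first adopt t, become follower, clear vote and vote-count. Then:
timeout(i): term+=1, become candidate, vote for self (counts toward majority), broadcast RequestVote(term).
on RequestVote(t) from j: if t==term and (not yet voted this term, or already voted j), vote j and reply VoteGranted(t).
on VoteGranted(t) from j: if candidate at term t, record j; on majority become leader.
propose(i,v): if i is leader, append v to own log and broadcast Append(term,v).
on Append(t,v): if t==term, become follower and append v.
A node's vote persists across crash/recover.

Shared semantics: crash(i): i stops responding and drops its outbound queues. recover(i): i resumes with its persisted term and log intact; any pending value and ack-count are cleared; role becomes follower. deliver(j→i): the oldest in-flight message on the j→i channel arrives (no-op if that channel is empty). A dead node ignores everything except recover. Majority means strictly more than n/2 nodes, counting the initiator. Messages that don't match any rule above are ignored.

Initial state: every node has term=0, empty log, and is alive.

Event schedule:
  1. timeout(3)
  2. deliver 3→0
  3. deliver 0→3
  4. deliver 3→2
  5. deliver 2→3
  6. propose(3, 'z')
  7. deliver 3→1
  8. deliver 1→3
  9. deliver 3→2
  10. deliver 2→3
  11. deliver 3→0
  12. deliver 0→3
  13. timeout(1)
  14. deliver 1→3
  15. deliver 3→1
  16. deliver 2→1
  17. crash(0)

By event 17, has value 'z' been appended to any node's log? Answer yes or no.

e1 timeout(3): 3[cand,t=1,-]
e2 deliver 3→0: 0[foll,t=1,-]
e3 deliver 0→3: ·
e4 deliver 3→2: 2[foll,t=1,-]
e5 deliver 2→3: 3[lead,t=1,-]
e6 propose(3,'z'): 3[lead,t=1,z]
e7 deliver 3→1: 1[foll,t=1,-]
e8 deliver 1→3: ·
e9 deliver 3→2: 2[foll,t=1,z]
e10 deliver 2→3: ·
e11 deliver 3→0: 0[foll,t=1,z]
e12 deliver 0→3: ·
e13 timeout(1): 1[cand,t=2,-]
e14 deliver 1→3: 3[foll,t=2,z]
e15 deliver 3→1: ·
e16 deliver 2→1: ·
e17 crash(0): 0[✗foll,t=1,z]

yes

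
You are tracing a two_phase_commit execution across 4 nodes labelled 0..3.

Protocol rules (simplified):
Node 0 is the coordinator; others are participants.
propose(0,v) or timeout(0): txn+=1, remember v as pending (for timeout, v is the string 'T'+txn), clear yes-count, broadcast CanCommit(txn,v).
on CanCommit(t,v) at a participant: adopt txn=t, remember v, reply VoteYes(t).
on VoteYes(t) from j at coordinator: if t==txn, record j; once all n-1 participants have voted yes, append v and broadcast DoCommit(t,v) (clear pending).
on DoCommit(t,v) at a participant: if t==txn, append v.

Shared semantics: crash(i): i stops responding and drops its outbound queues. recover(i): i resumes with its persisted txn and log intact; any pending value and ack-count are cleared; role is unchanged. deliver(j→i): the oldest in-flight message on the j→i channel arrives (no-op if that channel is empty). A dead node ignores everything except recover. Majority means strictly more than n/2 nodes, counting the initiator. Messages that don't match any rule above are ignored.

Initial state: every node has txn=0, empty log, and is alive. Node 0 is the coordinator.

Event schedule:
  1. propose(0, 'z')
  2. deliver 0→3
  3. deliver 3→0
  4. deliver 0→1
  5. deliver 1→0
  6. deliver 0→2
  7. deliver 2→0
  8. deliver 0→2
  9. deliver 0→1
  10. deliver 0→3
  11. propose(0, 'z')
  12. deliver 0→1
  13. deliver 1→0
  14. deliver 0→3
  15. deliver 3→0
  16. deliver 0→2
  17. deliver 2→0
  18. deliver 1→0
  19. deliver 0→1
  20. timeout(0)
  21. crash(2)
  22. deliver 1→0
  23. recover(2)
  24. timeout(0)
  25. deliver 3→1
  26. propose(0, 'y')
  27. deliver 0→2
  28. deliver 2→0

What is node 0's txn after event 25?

4

step 1 propose(0,'z'): 0={coor,t=1,log=-}
step 2 deliver 0→3: 3={part,t=1,log=-}
step 3 deliver 3→0: —
step 4 deliver 0→1: 1={part,t=1,log=-}
step 5 deliver 1→0: —
step 6 deliver 0→2: 2={part,t=1,log=-}
step 7 deliver 2→0: 0={coor,t=1,log=z}
step 8 deliver 0→2: 2={part,t=1,log=z}
step 9 deliver 0→1: 1={part,t=1,log=z}
step 10 deliver 0→3: 3={part,t=1,log=z}
step 11 propose(0,'z'): 0={coor,t=2,log=z}
step 12 deliver 0→1: 1={part,t=2,log=z}
step 13 deliver 1→0: —
step 14 deliver 0→3: 3={part,t=2,log=z}
step 15 deliver 3→0: —
step 16 deliver 0→2: 2={part,t=2,log=z}
step 17 deliver 2→0: 0={coor,t=2,log=z,z}
step 18 deliver 1→0: —
step 19 deliver 0→1: 1={part,t=2,log=z,z}
step 20 timeout(0): 0={coor,t=3,log=z,z}
step 21 crash(2): 2={✗part,t=2,log=z}
step 22 deliver 1→0: —
step 23 recover(2): 2={part,t=2,log=z}
step 24 timeout(0): 0={coor,t=4,log=z,z}
step 25 deliver 3→1: —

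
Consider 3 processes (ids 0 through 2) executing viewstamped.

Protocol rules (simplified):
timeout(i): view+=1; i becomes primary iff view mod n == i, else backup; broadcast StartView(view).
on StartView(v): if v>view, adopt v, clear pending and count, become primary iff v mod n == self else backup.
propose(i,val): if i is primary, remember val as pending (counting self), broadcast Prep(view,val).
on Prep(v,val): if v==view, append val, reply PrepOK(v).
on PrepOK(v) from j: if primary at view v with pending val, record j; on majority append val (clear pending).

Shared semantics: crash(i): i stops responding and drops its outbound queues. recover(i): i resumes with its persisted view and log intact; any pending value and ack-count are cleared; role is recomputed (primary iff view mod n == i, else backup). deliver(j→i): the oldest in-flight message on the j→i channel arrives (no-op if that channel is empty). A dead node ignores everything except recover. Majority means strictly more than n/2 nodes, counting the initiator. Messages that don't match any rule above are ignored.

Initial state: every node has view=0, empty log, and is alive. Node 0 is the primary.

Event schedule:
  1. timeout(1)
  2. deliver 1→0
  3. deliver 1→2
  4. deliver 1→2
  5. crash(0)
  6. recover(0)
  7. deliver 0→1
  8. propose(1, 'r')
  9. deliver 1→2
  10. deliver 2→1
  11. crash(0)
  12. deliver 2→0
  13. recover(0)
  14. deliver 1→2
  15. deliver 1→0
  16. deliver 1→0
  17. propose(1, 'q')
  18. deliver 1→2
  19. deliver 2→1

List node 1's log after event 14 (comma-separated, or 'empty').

1. timeout(1):  <1:prim v1 ->
2. deliver 1→0:  <0:back v1 ->
3. deliver 1→2:  <2:back v1 ->
4. deliver 1→2:  nop
5. crash(0):  <0:✗back v1 ->
6. recover(0):  <0:back v1 ->
7. deliver 0→1:  nop
8. propose(1,'r'):  nop
9. deliver 1→2:  <2:back v1 r>
10. deliver 2→1:  <1:prim v1 r>
11. crash(0):  <0:✗back v1 ->
12. deliver 2→0:  nop
13. recover(0):  <0:back v1 ->
14. deliver 1→2:  nop

r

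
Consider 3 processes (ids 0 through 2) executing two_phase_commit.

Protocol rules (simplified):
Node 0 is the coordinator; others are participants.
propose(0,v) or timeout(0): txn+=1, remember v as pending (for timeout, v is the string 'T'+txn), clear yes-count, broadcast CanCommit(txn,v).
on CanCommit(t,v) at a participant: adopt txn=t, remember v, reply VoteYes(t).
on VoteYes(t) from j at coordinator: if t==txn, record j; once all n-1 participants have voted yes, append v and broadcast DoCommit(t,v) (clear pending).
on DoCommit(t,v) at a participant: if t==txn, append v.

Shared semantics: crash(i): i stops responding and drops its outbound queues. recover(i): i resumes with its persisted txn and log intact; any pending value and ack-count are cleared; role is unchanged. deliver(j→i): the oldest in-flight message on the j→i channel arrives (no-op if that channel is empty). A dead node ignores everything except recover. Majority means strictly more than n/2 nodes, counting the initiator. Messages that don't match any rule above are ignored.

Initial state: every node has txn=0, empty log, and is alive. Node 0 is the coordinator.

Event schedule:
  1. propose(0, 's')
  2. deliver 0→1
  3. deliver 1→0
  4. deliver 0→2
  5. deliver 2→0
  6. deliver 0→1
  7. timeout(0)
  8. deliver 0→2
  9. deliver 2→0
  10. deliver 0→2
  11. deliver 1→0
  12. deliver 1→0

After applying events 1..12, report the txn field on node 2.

2

1. propose(0,'s'):  <0:coor t1 ->
2. deliver 0→1:  <1:part t1 ->
3. deliver 1→0:  nop
4. deliver 0→2:  <2:part t1 ->
5. deliver 2→0:  <0:coor t1 s>
6. deliver 0→1:  <1:part t1 s>
7. timeout(0):  <0:coor t2 s>
8. deliver 0→2:  <2:part t1 s>
9. deliver 2→0:  nop
10. deliver 0→2:  <2:part t2 s>
11. deliver 1→0:  nop
12. deliver 1→0:  nop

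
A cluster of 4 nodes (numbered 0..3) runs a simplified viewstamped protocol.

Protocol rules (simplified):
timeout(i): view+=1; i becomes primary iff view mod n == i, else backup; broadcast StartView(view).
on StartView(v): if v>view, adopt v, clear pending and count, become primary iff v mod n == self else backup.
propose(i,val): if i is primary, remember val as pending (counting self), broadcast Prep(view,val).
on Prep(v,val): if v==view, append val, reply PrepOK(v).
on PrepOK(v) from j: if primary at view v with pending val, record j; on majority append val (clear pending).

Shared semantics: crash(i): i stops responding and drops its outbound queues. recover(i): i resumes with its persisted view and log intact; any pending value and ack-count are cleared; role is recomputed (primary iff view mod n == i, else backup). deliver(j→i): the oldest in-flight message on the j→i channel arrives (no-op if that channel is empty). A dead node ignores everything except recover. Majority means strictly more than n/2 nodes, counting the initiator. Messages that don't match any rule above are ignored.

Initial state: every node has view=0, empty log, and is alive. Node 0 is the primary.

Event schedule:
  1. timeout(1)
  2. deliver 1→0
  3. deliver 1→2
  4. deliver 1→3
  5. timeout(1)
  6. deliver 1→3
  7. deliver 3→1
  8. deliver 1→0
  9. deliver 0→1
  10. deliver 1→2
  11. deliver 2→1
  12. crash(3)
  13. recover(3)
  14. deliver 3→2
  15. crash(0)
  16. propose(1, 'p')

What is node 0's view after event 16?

1. timeout(1):  <1:prim v1 ->
2. deliver 1→0:  <0:back v1 ->
3. deliver 1→2:  <2:back v1 ->
4. deliver 1→3:  <3:back v1 ->
5. timeout(1):  <1:back v2 ->
6. deliver 1→3:  <3:back v2 ->
7. deliver 3→1:  nop
8. deliver 1→0:  <0:back v2 ->
9. deliver 0→1:  nop
10. deliver 1→2:  <2:prim v2 ->
11. deliver 2→1:  nop
12. crash(3):  <3:✗back v2 ->
13. recover(3):  <3:back v2 ->
14. deliver 3→2:  nop
15. crash(0):  <0:✗back v2 ->
16. propose(1,'p'):  nop

2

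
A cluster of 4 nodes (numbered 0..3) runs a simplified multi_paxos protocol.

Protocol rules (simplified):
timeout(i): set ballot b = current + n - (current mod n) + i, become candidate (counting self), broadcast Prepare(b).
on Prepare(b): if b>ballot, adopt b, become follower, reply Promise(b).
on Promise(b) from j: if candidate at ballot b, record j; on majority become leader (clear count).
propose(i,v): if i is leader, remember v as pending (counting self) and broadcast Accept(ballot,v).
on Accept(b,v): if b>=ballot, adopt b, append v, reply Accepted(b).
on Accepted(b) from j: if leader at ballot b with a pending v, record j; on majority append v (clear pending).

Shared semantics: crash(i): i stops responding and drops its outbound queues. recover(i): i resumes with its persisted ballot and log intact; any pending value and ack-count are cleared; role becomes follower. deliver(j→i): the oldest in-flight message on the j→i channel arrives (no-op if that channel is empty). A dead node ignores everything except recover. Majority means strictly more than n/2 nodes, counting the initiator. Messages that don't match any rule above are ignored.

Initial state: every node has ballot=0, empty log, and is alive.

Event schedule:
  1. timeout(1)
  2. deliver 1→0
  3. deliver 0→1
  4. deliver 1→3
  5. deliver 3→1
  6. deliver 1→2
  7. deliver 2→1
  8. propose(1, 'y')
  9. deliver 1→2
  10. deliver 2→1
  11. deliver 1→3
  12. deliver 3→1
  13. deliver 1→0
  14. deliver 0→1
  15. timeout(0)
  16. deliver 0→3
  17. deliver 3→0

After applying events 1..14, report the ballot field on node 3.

5

e1 timeout(1): 1[cand,b=5,-]
e2 deliver 1→0: 0[foll,b=5,-]
e3 deliver 0→1: ·
e4 deliver 1→3: 3[foll,b=5,-]
e5 deliver 3→1: 1[lead,b=5,-]
e6 deliver 1→2: 2[foll,b=5,-]
e7 deliver 2→1: ·
e8 propose(1,'y'): ·
e9 deliver 1→2: 2[foll,b=5,y]
e10 deliver 2→1: ·
e11 deliver 1→3: 3[foll,b=5,y]
e12 deliver 3→1: 1[lead,b=5,y]
e13 deliver 1→0: 0[foll,b=5,y]
e14 deliver 0→1: ·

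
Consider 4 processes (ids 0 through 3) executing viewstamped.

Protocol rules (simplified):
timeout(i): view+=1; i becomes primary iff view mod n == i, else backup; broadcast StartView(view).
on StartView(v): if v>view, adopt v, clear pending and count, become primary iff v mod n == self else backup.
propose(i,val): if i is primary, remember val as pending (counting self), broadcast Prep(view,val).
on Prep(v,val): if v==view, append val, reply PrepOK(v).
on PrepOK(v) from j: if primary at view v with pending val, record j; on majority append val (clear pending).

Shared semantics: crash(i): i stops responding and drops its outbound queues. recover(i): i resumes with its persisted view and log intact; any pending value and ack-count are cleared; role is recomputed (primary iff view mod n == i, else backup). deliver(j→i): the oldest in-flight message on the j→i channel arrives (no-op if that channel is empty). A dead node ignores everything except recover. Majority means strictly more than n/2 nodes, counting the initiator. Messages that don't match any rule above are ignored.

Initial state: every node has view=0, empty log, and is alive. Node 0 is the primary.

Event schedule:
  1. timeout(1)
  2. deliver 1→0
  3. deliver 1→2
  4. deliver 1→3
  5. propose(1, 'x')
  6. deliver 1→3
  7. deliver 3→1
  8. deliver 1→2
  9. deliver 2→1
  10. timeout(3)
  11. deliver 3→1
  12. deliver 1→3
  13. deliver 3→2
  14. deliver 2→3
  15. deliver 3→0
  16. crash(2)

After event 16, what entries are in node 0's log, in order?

step 1 timeout(1): 1={prim,v=1,log=-}
step 2 deliver 1→0: 0={back,v=1,log=-}
step 3 deliver 1→2: 2={back,v=1,log=-}
step 4 deliver 1→3: 3={back,v=1,log=-}
step 5 propose(1,'x'): —
step 6 deliver 1→3: 3={back,v=1,log=x}
step 7 deliver 3→1: —
step 8 deliver 1→2: 2={back,v=1,log=x}
step 9 deliver 2→1: 1={prim,v=1,log=x}
step 10 timeout(3): 3={back,v=2,log=x}
step 11 deliver 3→1: 1={back,v=2,log=x}
step 12 deliver 1→3: —
step 13 deliver 3→2: 2={prim,v=2,log=x}
step 14 deliver 2→3: —
step 15 deliver 3→0: 0={back,v=2,log=-}
step 16 crash(2): 2={✗prim,v=2,log=x}

empty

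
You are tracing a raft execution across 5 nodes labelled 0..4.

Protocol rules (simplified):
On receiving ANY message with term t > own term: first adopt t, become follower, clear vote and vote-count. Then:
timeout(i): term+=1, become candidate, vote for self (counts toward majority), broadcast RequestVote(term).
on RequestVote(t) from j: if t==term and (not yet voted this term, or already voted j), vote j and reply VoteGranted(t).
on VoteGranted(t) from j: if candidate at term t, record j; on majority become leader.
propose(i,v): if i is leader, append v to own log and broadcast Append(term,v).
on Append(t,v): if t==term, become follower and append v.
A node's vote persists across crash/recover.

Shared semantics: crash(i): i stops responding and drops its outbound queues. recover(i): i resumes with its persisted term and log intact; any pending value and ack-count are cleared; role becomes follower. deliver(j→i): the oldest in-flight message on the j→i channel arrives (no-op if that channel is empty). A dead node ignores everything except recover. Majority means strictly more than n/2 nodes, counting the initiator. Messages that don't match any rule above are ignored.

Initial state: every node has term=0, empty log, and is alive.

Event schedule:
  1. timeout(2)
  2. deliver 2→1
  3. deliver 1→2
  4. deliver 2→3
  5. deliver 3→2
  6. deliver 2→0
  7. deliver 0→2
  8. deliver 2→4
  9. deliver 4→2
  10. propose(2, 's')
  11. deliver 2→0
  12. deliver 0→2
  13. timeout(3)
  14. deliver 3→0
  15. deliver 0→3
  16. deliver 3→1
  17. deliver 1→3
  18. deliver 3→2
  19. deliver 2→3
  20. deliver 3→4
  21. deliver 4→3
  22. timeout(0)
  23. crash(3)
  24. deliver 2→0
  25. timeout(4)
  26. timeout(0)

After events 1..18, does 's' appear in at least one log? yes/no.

step 1 timeout(2): 2={cand,t=1,log=-}
step 2 deliver 2→1: 1={foll,t=1,log=-}
step 3 deliver 1→2: —
step 4 deliver 2→3: 3={foll,t=1,log=-}
step 5 deliver 3→2: 2={lead,t=1,log=-}
step 6 deliver 2→0: 0={foll,t=1,log=-}
step 7 deliver 0→2: —
step 8 deliver 2→4: 4={foll,t=1,log=-}
step 9 deliver 4→2: —
step 10 propose(2,'s'): 2={lead,t=1,log=s}
step 11 deliver 2→0: 0={foll,t=1,log=s}
step 12 deliver 0→2: —
step 13 timeout(3): 3={cand,t=2,log=-}
step 14 deliver 3→0: 0={foll,t=2,log=s}
step 15 deliver 0→3: —
step 16 deliver 3→1: 1={foll,t=2,log=-}
step 17 deliver 1→3: 3={lead,t=2,log=-}
step 18 deliver 3→2: 2={foll,t=2,log=s}

yes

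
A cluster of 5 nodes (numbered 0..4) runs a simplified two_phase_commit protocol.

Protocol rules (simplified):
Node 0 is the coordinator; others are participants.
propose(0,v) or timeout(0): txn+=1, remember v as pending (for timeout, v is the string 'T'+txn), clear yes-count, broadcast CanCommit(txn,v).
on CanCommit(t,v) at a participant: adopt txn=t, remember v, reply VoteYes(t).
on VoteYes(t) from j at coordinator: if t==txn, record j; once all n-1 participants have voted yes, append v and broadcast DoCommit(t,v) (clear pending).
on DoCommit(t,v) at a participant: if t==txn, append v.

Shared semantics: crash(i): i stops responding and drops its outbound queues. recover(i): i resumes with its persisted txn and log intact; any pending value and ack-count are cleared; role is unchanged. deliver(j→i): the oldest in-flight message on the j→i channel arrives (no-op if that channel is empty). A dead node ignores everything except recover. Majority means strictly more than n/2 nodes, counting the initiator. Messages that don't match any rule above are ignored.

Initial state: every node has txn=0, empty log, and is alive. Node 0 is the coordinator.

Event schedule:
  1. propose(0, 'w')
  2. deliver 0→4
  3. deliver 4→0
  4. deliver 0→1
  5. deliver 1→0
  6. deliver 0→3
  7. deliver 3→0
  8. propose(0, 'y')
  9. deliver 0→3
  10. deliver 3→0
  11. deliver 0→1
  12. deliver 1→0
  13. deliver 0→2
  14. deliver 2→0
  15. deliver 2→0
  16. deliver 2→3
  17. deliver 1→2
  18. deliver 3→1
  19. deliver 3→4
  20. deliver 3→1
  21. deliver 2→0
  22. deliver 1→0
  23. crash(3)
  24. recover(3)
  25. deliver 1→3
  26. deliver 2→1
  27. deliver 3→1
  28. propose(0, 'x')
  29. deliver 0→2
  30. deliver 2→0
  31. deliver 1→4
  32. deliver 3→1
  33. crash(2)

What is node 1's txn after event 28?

step 1 propose(0,'w'): 0={coor,t=1,log=-}
step 2 deliver 0→4: 4={part,t=1,log=-}
step 3 deliver 4→0: —
step 4 deliver 0→1: 1={part,t=1,log=-}
step 5 deliver 1→0: —
step 6 deliver 0→3: 3={part,t=1,log=-}
step 7 deliver 3→0: —
step 8 propose(0,'y'): 0={coor,t=2,log=-}
step 9 deliver 0→3: 3={part,t=2,log=-}
step 10 deliver 3→0: —
step 11 deliver 0→1: 1={part,t=2,log=-}
step 12 deliver 1→0: —
step 13 deliver 0→2: 2={part,t=1,log=-}
step 14 deliver 2→0: —
step 15 deliver 2→0: —
step 16 deliver 2→3: —
step 17 deliver 1→2: —
step 18 deliver 3→1: —
step 19 deliver 3→4: —
step 20 deliver 3→1: —
step 21 deliver 2→0: —
step 22 deliver 1→0: —
step 23 crash(3): 3={✗part,t=2,log=-}
step 24 recover(3): 3={part,t=2,log=-}
step 25 deliver 1→3: —
step 26 deliver 2→1: —
step 27 deliver 3→1: —
step 28 propose(0,'x'): 0={coor,t=3,log=-}

2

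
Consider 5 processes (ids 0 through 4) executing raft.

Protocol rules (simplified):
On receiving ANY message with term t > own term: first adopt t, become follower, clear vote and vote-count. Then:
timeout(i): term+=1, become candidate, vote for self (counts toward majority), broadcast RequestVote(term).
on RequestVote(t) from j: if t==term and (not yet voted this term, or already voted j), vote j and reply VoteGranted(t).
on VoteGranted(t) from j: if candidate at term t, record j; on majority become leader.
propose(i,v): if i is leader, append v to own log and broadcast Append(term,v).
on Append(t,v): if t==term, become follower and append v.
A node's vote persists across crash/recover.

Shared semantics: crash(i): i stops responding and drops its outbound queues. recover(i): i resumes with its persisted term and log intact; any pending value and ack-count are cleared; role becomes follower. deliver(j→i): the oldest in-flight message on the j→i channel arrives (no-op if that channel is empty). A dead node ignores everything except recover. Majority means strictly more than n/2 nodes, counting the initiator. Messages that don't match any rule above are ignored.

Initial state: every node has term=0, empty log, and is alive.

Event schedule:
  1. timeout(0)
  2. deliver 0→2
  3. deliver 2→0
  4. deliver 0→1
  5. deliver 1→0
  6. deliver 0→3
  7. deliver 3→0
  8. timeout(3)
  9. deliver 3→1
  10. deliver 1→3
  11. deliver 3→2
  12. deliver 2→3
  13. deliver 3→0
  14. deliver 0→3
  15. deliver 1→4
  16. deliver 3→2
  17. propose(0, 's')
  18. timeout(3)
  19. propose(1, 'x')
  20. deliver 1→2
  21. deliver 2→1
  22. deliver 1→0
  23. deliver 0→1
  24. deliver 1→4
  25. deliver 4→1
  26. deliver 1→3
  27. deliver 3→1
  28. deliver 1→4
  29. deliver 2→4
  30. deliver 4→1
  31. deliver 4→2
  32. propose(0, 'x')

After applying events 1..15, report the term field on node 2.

2

1. timeout(0):  <0:cand t1 ->
2. deliver 0→2:  <2:foll t1 ->
3. deliver 2→0:  nop
4. deliver 0→1:  <1:foll t1 ->
5. deliver 1→0:  <0:lead t1 ->
6. deliver 0→3:  <3:foll t1 ->
7. deliver 3→0:  nop
8. timeout(3):  <3:cand t2 ->
9. deliver 3→1:  <1:foll t2 ->
10. deliver 1→3:  nop
11. deliver 3→2:  <2:foll t2 ->
12. deliver 2→3:  <3:lead t2 ->
13. deliver 3→0:  <0:foll t2 ->
14. deliver 0→3:  nop
15. deliver 1→4:  nop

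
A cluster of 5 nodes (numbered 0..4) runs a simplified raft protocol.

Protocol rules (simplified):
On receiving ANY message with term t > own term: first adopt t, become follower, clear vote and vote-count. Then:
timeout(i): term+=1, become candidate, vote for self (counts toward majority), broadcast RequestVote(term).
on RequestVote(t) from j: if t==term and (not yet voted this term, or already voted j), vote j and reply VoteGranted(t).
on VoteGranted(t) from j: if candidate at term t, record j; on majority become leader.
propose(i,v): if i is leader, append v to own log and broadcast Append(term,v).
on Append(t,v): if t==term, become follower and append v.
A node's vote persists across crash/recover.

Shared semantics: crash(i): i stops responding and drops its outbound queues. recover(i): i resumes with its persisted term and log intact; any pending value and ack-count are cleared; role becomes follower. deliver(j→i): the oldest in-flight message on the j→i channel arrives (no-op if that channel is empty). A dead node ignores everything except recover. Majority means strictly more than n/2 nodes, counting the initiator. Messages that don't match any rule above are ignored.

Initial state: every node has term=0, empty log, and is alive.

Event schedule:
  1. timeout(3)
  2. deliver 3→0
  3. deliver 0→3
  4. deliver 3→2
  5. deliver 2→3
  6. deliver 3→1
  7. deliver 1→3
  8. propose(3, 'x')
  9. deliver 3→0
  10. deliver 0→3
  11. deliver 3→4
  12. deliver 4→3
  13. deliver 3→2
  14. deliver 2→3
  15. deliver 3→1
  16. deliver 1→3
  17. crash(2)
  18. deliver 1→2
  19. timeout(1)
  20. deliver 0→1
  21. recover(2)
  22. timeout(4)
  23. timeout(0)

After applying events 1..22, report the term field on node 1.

e1 timeout(3): 3[cand,t=1,-]
e2 deliver 3→0: 0[foll,t=1,-]
e3 deliver 0→3: ·
e4 deliver 3→2: 2[foll,t=1,-]
e5 deliver 2→3: 3[lead,t=1,-]
e6 deliver 3→1: 1[foll,t=1,-]
e7 deliver 1→3: ·
e8 propose(3,'x'): 3[lead,t=1,x]
e9 deliver 3→0: 0[foll,t=1,x]
e10 deliver 0→3: ·
e11 deliver 3→4: 4[foll,t=1,-]
e12 deliver 4→3: ·
e13 deliver 3→2: 2[foll,t=1,x]
e14 deliver 2→3: ·
e15 deliver 3→1: 1[foll,t=1,x]
e16 deliver 1→3: ·
e17 crash(2): 2[✗foll,t=1,x]
e18 deliver 1→2: ·
e19 timeout(1): 1[cand,t=2,x]
e20 deliver 0→1: ·
e21 recover(2): 2[foll,t=1,x]
e22 timeout(4): 4[cand,t=2,-]

2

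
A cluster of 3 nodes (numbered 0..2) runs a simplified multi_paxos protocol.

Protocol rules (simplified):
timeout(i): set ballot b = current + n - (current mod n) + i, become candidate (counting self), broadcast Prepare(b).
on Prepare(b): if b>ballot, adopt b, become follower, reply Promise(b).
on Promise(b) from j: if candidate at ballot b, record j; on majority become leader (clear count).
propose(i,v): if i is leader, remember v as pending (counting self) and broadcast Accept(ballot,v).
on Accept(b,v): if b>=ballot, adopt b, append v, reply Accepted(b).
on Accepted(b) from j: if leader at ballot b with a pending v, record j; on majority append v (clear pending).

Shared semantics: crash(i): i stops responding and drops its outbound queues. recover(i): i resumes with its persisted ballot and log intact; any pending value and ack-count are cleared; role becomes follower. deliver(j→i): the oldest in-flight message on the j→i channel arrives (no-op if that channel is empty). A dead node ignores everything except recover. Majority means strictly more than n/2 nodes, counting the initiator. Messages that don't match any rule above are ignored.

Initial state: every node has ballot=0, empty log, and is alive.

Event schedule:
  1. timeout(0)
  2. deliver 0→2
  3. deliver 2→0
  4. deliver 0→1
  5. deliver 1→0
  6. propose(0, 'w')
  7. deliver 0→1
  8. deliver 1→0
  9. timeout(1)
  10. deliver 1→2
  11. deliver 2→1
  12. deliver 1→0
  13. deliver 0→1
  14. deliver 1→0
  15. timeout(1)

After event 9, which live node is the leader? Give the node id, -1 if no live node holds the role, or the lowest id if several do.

1. timeout(0):  <0:cand b3 ->
2. deliver 0→2:  <2:foll b3 ->
3. deliver 2→0:  <0:lead b3 ->
4. deliver 0→1:  <1:foll b3 ->
5. deliver 1→0:  nop
6. propose(0,'w'):  nop
7. deliver 0→1:  <1:foll b3 w>
8. deliver 1→0:  <0:lead b3 w>
9. timeout(1):  <1:cand b7 w>

0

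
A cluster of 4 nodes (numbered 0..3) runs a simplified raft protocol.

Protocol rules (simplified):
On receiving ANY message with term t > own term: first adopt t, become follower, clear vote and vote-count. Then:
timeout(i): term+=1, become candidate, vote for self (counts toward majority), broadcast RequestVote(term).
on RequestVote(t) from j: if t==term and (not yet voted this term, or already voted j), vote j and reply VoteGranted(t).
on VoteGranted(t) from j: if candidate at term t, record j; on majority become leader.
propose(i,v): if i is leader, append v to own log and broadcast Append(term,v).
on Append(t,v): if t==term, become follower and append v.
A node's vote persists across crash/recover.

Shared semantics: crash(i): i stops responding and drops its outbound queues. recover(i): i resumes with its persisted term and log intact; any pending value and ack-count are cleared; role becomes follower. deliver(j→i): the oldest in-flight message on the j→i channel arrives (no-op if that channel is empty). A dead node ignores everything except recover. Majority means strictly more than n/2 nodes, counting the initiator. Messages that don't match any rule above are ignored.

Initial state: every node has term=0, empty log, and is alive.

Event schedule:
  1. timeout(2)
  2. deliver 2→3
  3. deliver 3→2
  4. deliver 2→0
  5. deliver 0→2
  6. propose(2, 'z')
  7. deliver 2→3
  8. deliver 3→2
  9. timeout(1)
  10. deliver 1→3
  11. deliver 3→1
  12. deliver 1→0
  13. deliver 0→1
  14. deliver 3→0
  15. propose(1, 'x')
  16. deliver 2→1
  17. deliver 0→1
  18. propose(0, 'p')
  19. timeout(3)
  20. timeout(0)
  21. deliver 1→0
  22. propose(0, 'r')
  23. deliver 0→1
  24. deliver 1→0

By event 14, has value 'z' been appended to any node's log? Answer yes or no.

yes

1. timeout(2):  <2:cand t1 ->
2. deliver 2→3:  <3:foll t1 ->
3. deliver 3→2:  nop
4. deliver 2→0:  <0:foll t1 ->
5. deliver 0→2:  <2:lead t1 ->
6. propose(2,'z'):  <2:lead t1 z>
7. deliver 2→3:  <3:foll t1 z>
8. deliver 3→2:  nop
9. timeout(1):  <1:cand t1 ->
10. deliver 1→3:  nop
11. deliver 3→1:  nop
12. deliver 1→0:  nop
13. deliver 0→1:  nop
14. deliver 3→0:  nop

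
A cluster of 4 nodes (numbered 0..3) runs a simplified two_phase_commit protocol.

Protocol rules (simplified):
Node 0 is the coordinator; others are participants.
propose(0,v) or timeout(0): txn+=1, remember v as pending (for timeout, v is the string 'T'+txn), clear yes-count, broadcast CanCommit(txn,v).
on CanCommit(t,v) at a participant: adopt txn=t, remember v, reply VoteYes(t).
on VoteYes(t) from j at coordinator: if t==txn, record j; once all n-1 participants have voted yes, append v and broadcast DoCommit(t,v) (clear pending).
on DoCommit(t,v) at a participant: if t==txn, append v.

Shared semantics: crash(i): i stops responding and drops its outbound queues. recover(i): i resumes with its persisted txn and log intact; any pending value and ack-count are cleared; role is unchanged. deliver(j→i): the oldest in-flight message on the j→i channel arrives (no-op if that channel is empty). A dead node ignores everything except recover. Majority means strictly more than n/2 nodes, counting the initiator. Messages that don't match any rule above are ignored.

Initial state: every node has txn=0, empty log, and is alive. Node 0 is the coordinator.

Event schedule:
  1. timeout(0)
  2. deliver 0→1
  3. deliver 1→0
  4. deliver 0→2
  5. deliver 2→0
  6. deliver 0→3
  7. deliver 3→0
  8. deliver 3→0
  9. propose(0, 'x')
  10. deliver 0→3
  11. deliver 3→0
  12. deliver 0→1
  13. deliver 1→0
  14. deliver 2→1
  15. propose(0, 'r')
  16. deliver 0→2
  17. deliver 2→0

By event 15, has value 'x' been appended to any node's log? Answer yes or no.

no

step 1 timeout(0): 0={coor,t=1,log=-}
step 2 deliver 0→1: 1={part,t=1,log=-}
step 3 deliver 1→0: —
step 4 deliver 0→2: 2={part,t=1,log=-}
step 5 deliver 2→0: —
step 6 deliver 0→3: 3={part,t=1,log=-}
step 7 deliver 3→0: 0={coor,t=1,log=T1}
step 8 deliver 3→0: —
step 9 propose(0,'x'): 0={coor,t=2,log=T1}
step 10 deliver 0→3: 3={part,t=1,log=T1}
step 11 deliver 3→0: —
step 12 deliver 0→1: 1={part,t=1,log=T1}
step 13 deliver 1→0: —
step 14 deliver 2→1: —
step 15 propose(0,'r'): 0={coor,t=3,log=T1}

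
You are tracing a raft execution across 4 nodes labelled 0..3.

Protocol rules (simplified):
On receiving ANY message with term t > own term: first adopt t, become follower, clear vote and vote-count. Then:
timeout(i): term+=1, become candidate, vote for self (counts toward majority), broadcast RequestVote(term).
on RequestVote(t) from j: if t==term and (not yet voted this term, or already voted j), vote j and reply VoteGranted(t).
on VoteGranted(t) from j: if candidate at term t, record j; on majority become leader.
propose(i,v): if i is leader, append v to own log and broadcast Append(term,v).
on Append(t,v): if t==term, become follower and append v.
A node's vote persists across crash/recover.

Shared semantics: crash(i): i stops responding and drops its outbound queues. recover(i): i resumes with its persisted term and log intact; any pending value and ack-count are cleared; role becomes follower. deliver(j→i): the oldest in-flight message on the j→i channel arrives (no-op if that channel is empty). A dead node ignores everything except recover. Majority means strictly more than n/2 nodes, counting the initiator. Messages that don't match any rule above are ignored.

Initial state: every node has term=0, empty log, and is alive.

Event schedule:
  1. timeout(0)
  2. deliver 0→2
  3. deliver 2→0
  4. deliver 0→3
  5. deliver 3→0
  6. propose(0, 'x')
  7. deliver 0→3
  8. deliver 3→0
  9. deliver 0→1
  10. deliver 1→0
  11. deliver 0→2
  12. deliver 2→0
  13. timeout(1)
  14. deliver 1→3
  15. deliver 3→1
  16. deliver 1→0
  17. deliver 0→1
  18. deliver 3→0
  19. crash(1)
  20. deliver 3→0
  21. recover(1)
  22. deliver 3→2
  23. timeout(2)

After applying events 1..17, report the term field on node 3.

2

[1] timeout(0) → N0(cand t1 [-])
[2] deliver 0→2 → N2(foll t1 [-])
[3] deliver 2→0 → ∅
[4] deliver 0→3 → N3(foll t1 [-])
[5] deliver 3→0 → N0(lead t1 [-])
[6] propose(0,'x') → N0(lead t1 [x])
[7] deliver 0→3 → N3(foll t1 [x])
[8] deliver 3→0 → ∅
[9] deliver 0→1 → N1(foll t1 [-])
[10] deliver 1→0 → ∅
[11] deliver 0→2 → N2(foll t1 [x])
[12] deliver 2→0 → ∅
[13] timeout(1) → N1(cand t2 [-])
[14] deliver 1→3 → N3(foll t2 [x])
[15] deliver 3→1 → ∅
[16] deliver 1→0 → N0(foll t2 [x])
[17] deliver 0→1 → ∅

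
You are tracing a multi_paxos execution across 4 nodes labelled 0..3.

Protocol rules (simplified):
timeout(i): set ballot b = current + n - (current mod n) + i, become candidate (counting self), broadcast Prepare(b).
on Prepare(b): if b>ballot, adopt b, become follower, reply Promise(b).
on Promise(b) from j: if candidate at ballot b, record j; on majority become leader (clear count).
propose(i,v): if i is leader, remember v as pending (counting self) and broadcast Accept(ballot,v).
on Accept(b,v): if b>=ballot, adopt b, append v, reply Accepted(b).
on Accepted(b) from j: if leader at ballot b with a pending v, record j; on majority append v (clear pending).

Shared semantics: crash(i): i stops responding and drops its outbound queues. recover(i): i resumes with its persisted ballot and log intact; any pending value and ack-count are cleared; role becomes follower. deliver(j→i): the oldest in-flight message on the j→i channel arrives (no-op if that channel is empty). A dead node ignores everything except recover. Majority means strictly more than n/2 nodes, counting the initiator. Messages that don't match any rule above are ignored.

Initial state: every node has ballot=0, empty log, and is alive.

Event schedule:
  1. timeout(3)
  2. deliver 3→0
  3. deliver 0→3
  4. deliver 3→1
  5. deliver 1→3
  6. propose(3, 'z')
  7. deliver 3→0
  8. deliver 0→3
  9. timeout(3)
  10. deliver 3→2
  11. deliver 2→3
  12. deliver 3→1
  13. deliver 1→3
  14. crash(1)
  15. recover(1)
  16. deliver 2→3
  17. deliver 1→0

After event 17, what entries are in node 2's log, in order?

1. timeout(3):  <3:cand b7 ->
2. deliver 3→0:  <0:foll b7 ->
3. deliver 0→3:  nop
4. deliver 3→1:  <1:foll b7 ->
5. deliver 1→3:  <3:lead b7 ->
6. propose(3,'z'):  nop
7. deliver 3→0:  <0:foll b7 z>
8. deliver 0→3:  nop
9. timeout(3):  <3:cand b11 ->
10. deliver 3→2:  <2:foll b7 ->
11. deliver 2→3:  nop
12. deliver 3→1:  <1:foll b7 z>
13. deliver 1→3:  nop
14. crash(1):  <1:✗foll b7 z>
15. recover(1):  <1:foll b7 z>
16. deliver 2→3:  nop
17. deliver 1→0:  nop

empty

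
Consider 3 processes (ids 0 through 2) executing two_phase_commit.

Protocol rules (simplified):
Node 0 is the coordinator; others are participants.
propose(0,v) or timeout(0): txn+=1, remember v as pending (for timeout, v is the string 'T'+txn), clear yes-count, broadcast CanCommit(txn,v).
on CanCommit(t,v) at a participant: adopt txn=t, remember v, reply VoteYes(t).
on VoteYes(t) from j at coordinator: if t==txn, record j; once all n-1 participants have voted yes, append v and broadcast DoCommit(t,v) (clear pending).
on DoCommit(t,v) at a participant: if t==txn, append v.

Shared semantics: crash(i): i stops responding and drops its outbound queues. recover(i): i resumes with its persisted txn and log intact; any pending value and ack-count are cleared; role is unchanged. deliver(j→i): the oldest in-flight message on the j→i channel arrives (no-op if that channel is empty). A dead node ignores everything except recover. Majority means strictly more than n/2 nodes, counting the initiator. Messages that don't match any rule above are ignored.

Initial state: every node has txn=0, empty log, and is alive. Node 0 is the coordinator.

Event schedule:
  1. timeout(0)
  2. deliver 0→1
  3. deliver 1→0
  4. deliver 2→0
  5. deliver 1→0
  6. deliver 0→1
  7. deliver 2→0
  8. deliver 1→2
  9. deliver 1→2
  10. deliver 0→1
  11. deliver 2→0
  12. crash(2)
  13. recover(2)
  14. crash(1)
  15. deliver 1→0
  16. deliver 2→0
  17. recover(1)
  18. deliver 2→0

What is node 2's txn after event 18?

1. timeout(0):  <0:coor t1 ->
2. deliver 0→1:  <1:part t1 ->
3. deliver 1→0:  nop
4. deliver 2→0:  nop
5. deliver 1→0:  nop
6. deliver 0→1:  nop
7. deliver 2→0:  nop
8. deliver 1→2:  nop
9. deliver 1→2:  nop
10. deliver 0→1:  nop
11. deliver 2→0:  nop
12. crash(2):  <2:✗part t0 ->
13. recover(2):  <2:part t0 ->
14. crash(1):  <1:✗part t1 ->
15. deliver 1→0:  nop
16. deliver 2→0:  nop
17. recover(1):  <1:part t1 ->
18. deliver 2→0:  nop

0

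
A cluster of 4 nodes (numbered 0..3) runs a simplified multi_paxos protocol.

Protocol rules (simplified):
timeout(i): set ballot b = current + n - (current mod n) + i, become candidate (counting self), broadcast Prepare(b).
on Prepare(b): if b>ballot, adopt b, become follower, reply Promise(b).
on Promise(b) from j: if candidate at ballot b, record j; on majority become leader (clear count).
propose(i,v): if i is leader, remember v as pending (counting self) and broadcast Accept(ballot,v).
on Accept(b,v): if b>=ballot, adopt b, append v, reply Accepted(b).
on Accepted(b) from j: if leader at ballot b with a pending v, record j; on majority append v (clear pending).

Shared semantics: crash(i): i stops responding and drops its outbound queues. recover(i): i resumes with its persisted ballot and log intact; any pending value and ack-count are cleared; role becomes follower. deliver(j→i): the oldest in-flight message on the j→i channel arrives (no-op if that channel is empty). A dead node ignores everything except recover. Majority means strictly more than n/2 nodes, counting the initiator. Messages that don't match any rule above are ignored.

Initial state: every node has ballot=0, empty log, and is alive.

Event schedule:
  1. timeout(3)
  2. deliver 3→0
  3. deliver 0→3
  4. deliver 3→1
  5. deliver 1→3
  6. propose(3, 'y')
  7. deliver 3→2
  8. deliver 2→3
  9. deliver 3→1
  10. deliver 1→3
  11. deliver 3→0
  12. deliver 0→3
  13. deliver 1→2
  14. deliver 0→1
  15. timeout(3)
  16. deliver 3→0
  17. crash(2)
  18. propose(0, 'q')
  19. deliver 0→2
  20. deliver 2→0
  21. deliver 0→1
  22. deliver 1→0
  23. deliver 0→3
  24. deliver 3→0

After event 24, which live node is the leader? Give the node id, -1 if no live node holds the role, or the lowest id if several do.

after 1 — timeout(3): n3:cand/b7/[-]
after 2 — deliver 3→0: n0:foll/b7/[-]
after 3 — deliver 0→3: ·
after 4 — deliver 3→1: n1:foll/b7/[-]
after 5 — deliver 1→3: n3:lead/b7/[-]
after 6 — propose(3,'y'): ·
after 7 — deliver 3→2: n2:foll/b7/[-]
after 8 — deliver 2→3: ·
after 9 — deliver 3→1: n1:foll/b7/[y]
after 10 — deliver 1→3: ·
after 11 — deliver 3→0: n0:foll/b7/[y]
after 12 — deliver 0→3: n3:lead/b7/[y]
after 13 — deliver 1→2: ·
after 14 — deliver 0→1: ·
after 15 — timeout(3): n3:cand/b11/[y]
after 16 — deliver 3→0: n0:foll/b11/[y]
after 17 — crash(2): n2:✗foll/b7/[-]
after 18 — propose(0,'q'): ·
after 19 — deliver 0→2: ·
after 20 — deliver 2→0: ·
after 21 — deliver 0→1: ·
after 22 — deliver 1→0: ·
after 23 — deliver 0→3: ·
after 24 — deliver 3→0: ·

-1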